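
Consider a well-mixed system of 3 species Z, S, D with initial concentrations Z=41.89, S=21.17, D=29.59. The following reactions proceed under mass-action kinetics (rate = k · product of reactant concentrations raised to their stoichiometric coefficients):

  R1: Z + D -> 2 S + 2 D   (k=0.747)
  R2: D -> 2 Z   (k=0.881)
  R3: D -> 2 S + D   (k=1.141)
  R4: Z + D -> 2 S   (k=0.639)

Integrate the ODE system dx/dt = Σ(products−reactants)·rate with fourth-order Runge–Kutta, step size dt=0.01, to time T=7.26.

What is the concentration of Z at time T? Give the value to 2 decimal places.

Z at T = 1.27

RK4 with dt=0.01: 726 steps to T=7.26. Trajectory (selected grid times):
t=0.00: Z=41.89 S=21.17 D=29.59
t=0.81: Z=1.27 S=217.88 D=17.96
t=1.61: Z=1.27 S=280.77 D=9.91
t=2.42: Z=1.27 S=315.77 D=5.43
t=3.23: Z=1.27 S=334.94 D=2.97
t=4.03: Z=1.27 S=345.33 D=1.64
t=4.84: Z=1.27 S=351.12 D=0.90
t=5.65: Z=1.27 S=354.29 D=0.49
t=6.45: Z=1.27 S=356.01 D=0.27
t=7.26: Z=1.27 S=356.97 D=0.15
Read off Z at T=7.26: 1.27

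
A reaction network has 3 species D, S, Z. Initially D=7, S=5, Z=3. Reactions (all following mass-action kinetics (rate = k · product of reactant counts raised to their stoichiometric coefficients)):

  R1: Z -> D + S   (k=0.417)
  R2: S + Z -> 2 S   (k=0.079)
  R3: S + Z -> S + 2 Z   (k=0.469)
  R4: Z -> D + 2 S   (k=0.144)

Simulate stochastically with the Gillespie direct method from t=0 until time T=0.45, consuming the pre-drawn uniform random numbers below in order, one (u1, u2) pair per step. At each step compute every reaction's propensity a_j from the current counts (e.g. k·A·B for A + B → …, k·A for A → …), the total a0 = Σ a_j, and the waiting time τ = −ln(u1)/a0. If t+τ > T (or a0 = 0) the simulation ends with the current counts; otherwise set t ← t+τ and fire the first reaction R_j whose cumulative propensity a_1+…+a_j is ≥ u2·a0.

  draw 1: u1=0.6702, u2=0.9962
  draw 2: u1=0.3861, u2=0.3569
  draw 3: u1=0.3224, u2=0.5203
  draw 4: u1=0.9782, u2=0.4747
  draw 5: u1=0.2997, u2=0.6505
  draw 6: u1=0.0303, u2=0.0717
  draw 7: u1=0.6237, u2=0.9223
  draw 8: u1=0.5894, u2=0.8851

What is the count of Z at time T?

t=0.000: D=7 S=5 Z=3
Draw 1: a1=1.251, a2=1.185, a3=7.035, a4=0.432, a0=9.903; τ=−ln(0.6702)/9.903=0.040 → t=0.040; u2·a0=0.9962·9.903=9.865; a1+…+a3=9.471 < 9.865 ≤ a1+…+a4=9.903 → R4 fires; D=8 S=7 Z=2
Draw 2: a1=0.834, a2=1.106, a3=6.566, a4=0.288, a0=8.794; τ=−ln(0.3861)/8.794=0.108 → t=0.149; u2·a0=0.3569·8.794=3.139; a1+a2=1.940 < 3.139 ≤ a1+…+a3=8.506 → R3 fires; D=8 S=7 Z=3
Draw 3: a1=1.251, a2=1.659, a3=9.849, a4=0.432, a0=13.191; τ=−ln(0.3224)/13.191=0.086 → t=0.234; u2·a0=0.5203·13.191=6.863; a1+a2=2.910 < 6.863 ≤ a1+…+a3=12.759 → R3 fires; D=8 S=7 Z=4
Draw 4: a1=1.668, a2=2.212, a3=13.132, a4=0.576, a0=17.588; τ=−ln(0.9782)/17.588=0.001 → t=0.236; u2·a0=0.4747·17.588=8.349; a1+a2=3.880 < 8.349 ≤ a1+…+a3=17.012 → R3 fires; D=8 S=7 Z=5
Draw 5: a1=2.085, a2=2.765, a3=16.415, a4=0.720, a0=21.985; τ=−ln(0.2997)/21.985=0.055 → t=0.291; u2·a0=0.6505·21.985=14.301; a1+a2=4.850 < 14.301 ≤ a1+…+a3=21.265 → R3 fires; D=8 S=7 Z=6
Draw 6: a1=2.502, a2=3.318, a3=19.698, a4=0.864, a0=26.382; τ=−ln(0.0303)/26.382=0.133 → t=0.423; u2·a0=0.0717·26.382=1.892 ≤ a1=2.502 → R1 fires; D=9 S=8 Z=5
Draw 7: a1=2.085, a2=3.160, a3=18.760, a4=0.720, a0=24.725; τ=−ln(0.6237)/24.725=0.019 → t=0.442; u2·a0=0.9223·24.725=22.804; a1+a2=5.245 < 22.804 ≤ a1+…+a3=24.005 → R3 fires; D=9 S=8 Z=6
Draw 8: a1=2.502, a2=3.792, a3=22.512, a4=0.864, a0=29.670; τ=−ln(0.5894)/29.670=0.018 → t=0.460 > T=0.45: stop.
Read off Z at T=0.45: 6

Z at T = 6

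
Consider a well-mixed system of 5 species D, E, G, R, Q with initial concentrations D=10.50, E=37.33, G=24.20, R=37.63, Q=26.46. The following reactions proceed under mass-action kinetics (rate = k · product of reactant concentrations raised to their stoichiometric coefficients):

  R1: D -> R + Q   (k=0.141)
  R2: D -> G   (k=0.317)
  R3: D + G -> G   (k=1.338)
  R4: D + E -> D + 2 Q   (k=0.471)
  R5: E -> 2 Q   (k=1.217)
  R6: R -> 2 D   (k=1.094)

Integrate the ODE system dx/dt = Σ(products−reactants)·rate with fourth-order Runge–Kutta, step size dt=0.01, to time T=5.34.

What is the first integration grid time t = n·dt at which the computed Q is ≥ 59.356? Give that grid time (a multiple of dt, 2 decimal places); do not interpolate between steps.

RK4 with dt=0.01: 534 steps to T=5.34. Trajectory (selected grid times):
t=0.00: D=10.50 E=37.33 G=24.20 R=37.63 Q=26.46
t=0.20: D=2.08 E=21.00 G=24.42 R=30.32 Q=59.21
t=0.21: D=2.06 E=20.55 G=24.43 R=29.99 Q=60.13
t=0.59: D=1.35 E=9.59 G=24.63 R=19.86 Q=82.13
t=1.19: D=0.70 E=3.50 G=24.82 R=10.36 Q=94.40
t=1.78: D=0.37 E=1.48 G=24.91 R=5.46 Q=98.48
t=2.37: D=0.19 E=0.67 G=24.97 R=2.88 Q=100.12
t=2.97: D=0.10 E=0.31 G=24.99 R=1.50 Q=100.85
t=3.56: D=0.05 E=0.15 G=25.01 R=0.79 Q=101.18
t=4.15: D=0.03 E=0.07 G=25.01 R=0.42 Q=101.34
t=4.75: D=0.01 E=0.03 G=25.02 R=0.22 Q=101.41
t=5.34: D=0.01 E=0.02 G=25.02 R=0.12 Q=101.45
Q(0.20)=59.213 < 59.356 but Q(0.21)=60.127 ≥ 59.356, so the first grid time is t=0.21.

Threshold first reached at t = 0.21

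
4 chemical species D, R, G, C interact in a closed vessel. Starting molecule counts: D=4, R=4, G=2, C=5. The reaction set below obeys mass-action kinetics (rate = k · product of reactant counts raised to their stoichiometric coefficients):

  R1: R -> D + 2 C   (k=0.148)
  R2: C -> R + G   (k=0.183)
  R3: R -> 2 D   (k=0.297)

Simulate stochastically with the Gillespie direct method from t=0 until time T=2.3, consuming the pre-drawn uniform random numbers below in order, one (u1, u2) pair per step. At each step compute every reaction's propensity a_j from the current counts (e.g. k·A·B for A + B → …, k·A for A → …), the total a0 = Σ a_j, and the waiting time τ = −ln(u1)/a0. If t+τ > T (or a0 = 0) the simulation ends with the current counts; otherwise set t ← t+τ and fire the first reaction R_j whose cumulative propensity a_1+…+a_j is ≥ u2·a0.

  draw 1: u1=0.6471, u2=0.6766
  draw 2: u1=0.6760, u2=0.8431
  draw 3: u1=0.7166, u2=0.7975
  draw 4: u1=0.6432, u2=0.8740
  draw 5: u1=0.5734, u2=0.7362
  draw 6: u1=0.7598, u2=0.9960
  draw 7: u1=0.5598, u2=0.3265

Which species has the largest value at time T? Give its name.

t=0.000: D=4 R=4 G=2 C=5
Draw 1: a1=0.592, a2=0.915, a3=1.188, a0=2.695; τ=−ln(0.6471)/2.695=0.162 → t=0.162; u2·a0=0.6766·2.695=1.823; a1+a2=1.507 < 1.823 ≤ a1+…+a3=2.695 → R3 fires; D=6 R=3 G=2 C=5
Draw 2: a1=0.444, a2=0.915, a3=0.891, a0=2.250; τ=−ln(0.6760)/2.250=0.174 → t=0.336; u2·a0=0.8431·2.250=1.897; a1+a2=1.359 < 1.897 ≤ a1+…+a3=2.250 → R3 fires; D=8 R=2 G=2 C=5
Draw 3: a1=0.296, a2=0.915, a3=0.594, a0=1.805; τ=−ln(0.7166)/1.805=0.185 → t=0.520; u2·a0=0.7975·1.805=1.439; a1+a2=1.211 < 1.439 ≤ a1+…+a3=1.805 → R3 fires; D=10 R=1 G=2 C=5
Draw 4: a1=0.148, a2=0.915, a3=0.297, a0=1.360; τ=−ln(0.6432)/1.360=0.324 → t=0.845; u2·a0=0.8740·1.360=1.189; a1+a2=1.063 < 1.189 ≤ a1+…+a3=1.360 → R3 fires; D=12 R=0 G=2 C=5
Draw 5: a1=0.000, a2=0.915, a3=0.000, a0=0.915; τ=−ln(0.5734)/0.915=0.608 → t=1.452; u2·a0=0.7362·0.915=0.674; a1=0.000 < 0.674 ≤ a1+a2=0.915 → R2 fires; D=12 R=1 G=3 C=4
Draw 6: a1=0.148, a2=0.732, a3=0.297, a0=1.177; τ=−ln(0.7598)/1.177=0.233 → t=1.686; u2·a0=0.9960·1.177=1.172; a1+a2=0.880 < 1.172 ≤ a1+…+a3=1.177 → R3 fires; D=14 R=0 G=3 C=4
Draw 7: a1=0.000, a2=0.732, a3=0.000, a0=0.732; τ=−ln(0.5598)/0.732=0.793 → t=2.478 > T=2.3: stop.
At T=2.3: D=14 R=0 G=3 C=4; the largest is D.

Dominant species at T: D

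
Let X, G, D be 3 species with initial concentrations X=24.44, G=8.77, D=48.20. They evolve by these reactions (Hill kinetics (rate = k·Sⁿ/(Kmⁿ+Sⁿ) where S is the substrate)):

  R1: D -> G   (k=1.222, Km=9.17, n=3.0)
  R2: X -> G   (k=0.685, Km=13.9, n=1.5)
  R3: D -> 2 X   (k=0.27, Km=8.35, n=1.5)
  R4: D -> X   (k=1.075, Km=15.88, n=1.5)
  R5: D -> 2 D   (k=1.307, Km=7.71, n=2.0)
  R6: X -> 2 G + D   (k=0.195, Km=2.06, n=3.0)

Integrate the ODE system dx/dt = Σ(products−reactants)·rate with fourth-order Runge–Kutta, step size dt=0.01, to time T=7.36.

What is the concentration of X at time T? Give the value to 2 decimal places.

X at T = 29.54

RK4 with dt=0.01: 736 steps to T=7.36. Trajectory (selected grid times):
t=0.00: X=24.44 G=8.77 D=48.20
t=0.82: X=25.04 G=10.48 D=47.46
t=1.64: X=25.63 G=12.19 D=46.73
t=2.45: X=26.20 G=13.89 D=46.01
t=3.27: X=26.78 G=15.61 D=45.28
t=4.09: X=27.35 G=17.33 D=44.55
t=4.91: X=27.91 G=19.06 D=43.83
t=5.72: X=28.45 G=20.77 D=43.12
t=6.54: X=29.00 G=22.50 D=42.40
t=7.36: X=29.54 G=24.24 D=41.69
Read off X at T=7.36: 29.54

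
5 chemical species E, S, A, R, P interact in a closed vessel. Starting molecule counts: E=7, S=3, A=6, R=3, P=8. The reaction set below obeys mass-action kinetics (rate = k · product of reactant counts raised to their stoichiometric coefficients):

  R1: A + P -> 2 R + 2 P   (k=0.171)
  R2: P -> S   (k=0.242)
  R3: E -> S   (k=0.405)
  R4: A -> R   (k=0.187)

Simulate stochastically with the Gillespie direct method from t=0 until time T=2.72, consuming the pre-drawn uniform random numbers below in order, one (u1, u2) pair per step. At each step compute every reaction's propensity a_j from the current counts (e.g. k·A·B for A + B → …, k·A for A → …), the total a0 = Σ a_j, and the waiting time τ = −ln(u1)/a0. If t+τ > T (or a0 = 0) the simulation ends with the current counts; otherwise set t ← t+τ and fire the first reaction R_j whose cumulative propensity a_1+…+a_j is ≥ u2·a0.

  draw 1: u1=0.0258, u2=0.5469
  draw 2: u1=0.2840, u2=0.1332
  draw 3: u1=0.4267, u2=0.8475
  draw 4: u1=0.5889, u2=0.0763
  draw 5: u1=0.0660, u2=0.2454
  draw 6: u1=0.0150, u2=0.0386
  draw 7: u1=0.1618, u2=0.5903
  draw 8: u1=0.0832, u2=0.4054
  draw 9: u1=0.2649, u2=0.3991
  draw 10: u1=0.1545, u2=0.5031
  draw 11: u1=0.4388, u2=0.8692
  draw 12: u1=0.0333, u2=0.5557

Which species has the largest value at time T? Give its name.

Dominant species at T: R

t=0.000: E=7 S=3 A=6 R=3 P=8
Draw 1: a1=8.208, a2=1.936, a3=2.835, a4=1.122, a0=14.101; τ=−ln(0.0258)/14.101=0.259 → t=0.259; u2·a0=0.5469·14.101=7.712 ≤ a1=8.208 → R1 fires; E=7 S=3 A=5 R=5 P=9
Draw 2: a1=7.695, a2=2.178, a3=2.835, a4=0.935, a0=13.643; τ=−ln(0.2840)/13.643=0.092 → t=0.352; u2·a0=0.1332·13.643=1.817 ≤ a1=7.695 → R1 fires; E=7 S=3 A=4 R=7 P=10
Draw 3: a1=6.840, a2=2.420, a3=2.835, a4=0.748, a0=12.843; τ=−ln(0.4267)/12.843=0.066 → t=0.418; u2·a0=0.8475·12.843=10.884; a1+a2=9.260 < 10.884 ≤ a1+…+a3=12.095 → R3 fires; E=6 S=4 A=4 R=7 P=10
Draw 4: a1=6.840, a2=2.420, a3=2.430, a4=0.748, a0=12.438; τ=−ln(0.5889)/12.438=0.043 → t=0.461; u2·a0=0.0763·12.438=0.949 ≤ a1=6.840 → R1 fires; E=6 S=4 A=3 R=9 P=11
Draw 5: a1=5.643, a2=2.662, a3=2.430, a4=0.561, a0=11.296; τ=−ln(0.0660)/11.296=0.241 → t=0.701; u2·a0=0.2454·11.296=2.772 ≤ a1=5.643 → R1 fires; E=6 S=4 A=2 R=11 P=12
Draw 6: a1=4.104, a2=2.904, a3=2.430, a4=0.374, a0=9.812; τ=−ln(0.0150)/9.812=0.428 → t=1.129; u2·a0=0.0386·9.812=0.379 ≤ a1=4.104 → R1 fires; E=6 S=4 A=1 R=13 P=13
Draw 7: a1=2.223, a2=3.146, a3=2.430, a4=0.187, a0=7.986; τ=−ln(0.1618)/7.986=0.228 → t=1.357; u2·a0=0.5903·7.986=4.714; a1=2.223 < 4.714 ≤ a1+a2=5.369 → R2 fires; E=6 S=5 A=1 R=13 P=12
Draw 8: a1=2.052, a2=2.904, a3=2.430, a4=0.187, a0=7.573; τ=−ln(0.0832)/7.573=0.328 → t=1.686; u2·a0=0.4054·7.573=3.070; a1=2.052 < 3.070 ≤ a1+a2=4.956 → R2 fires; E=6 S=6 A=1 R=13 P=11
Draw 9: a1=1.881, a2=2.662, a3=2.430, a4=0.187, a0=7.160; τ=−ln(0.2649)/7.160=0.186 → t=1.871; u2·a0=0.3991·7.160=2.858; a1=1.881 < 2.858 ≤ a1+a2=4.543 → R2 fires; E=6 S=7 A=1 R=13 P=10
Draw 10: a1=1.710, a2=2.420, a3=2.430, a4=0.187, a0=6.747; τ=−ln(0.1545)/6.747=0.277 → t=2.148; u2·a0=0.5031·6.747=3.394; a1=1.710 < 3.394 ≤ a1+a2=4.130 → R2 fires; E=6 S=8 A=1 R=13 P=9
Draw 11: a1=1.539, a2=2.178, a3=2.430, a4=0.187, a0=6.334; τ=−ln(0.4388)/6.334=0.130 → t=2.278; u2·a0=0.8692·6.334=5.506; a1+a2=3.717 < 5.506 ≤ a1+…+a3=6.147 → R3 fires; E=5 S=9 A=1 R=13 P=9
Draw 12: a1=1.539, a2=2.178, a3=2.025, a4=0.187, a0=5.929; τ=−ln(0.0333)/5.929=0.574 → t=2.852 > T=2.72: stop.
At T=2.72: E=5 S=9 A=1 R=13 P=9; the largest is R.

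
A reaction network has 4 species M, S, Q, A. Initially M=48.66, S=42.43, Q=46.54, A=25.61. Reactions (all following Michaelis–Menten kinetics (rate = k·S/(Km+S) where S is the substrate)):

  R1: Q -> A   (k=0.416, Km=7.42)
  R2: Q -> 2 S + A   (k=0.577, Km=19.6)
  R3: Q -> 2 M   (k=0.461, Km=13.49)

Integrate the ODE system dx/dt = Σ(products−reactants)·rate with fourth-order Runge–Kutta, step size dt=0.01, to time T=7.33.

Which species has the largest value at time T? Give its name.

Dominant species at T: M

RK4 with dt=0.01: 733 steps to T=7.33. Trajectory (selected grid times):
t=0.00: M=48.66 S=42.43 Q=46.54 A=25.61
t=0.81: M=49.24 S=43.09 Q=45.63 A=26.23
t=1.63: M=49.82 S=43.75 Q=44.72 A=26.85
t=2.44: M=50.39 S=44.39 Q=43.82 A=27.46
t=3.26: M=50.97 S=45.05 Q=42.91 A=28.08
t=4.07: M=51.54 S=45.68 Q=42.02 A=28.69
t=4.89: M=52.11 S=46.33 Q=41.13 A=29.30
t=5.70: M=52.67 S=46.96 Q=40.25 A=29.90
t=6.52: M=53.23 S=47.59 Q=39.36 A=30.50
t=7.33: M=53.79 S=48.21 Q=38.49 A=31.10
At T=7.33: M=53.79 S=48.21 Q=38.49 A=31.10; the largest is M.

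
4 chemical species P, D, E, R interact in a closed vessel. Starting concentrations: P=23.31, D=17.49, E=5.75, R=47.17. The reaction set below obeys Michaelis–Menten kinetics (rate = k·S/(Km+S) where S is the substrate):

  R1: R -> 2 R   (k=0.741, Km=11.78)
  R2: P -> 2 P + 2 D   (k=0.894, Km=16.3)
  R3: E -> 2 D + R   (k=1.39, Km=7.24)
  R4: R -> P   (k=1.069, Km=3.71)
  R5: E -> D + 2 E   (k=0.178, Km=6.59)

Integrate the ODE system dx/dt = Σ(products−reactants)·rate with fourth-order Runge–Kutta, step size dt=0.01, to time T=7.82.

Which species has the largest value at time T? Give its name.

RK4 with dt=0.01: 782 steps to T=7.82. Trajectory (selected grid times):
t=0.00: P=23.31 D=17.49 E=5.75 R=47.17
t=0.87: P=24.64 D=19.53 E=5.30 R=47.35
t=1.74: P=25.97 D=21.54 E=4.87 R=47.50
t=2.61: P=27.32 D=23.52 E=4.46 R=47.63
t=3.48: P=28.67 D=25.46 E=4.07 R=47.73
t=4.34: P=30.02 D=27.34 E=3.71 R=47.80
t=5.21: P=31.39 D=29.20 E=3.37 R=47.86
t=6.08: P=32.77 D=31.03 E=3.05 R=47.88
t=6.95: P=34.15 D=32.81 E=2.75 R=47.88
t=7.82: P=35.55 D=34.56 E=2.47 R=47.85
At T=7.82: P=35.55 D=34.56 E=2.47 R=47.85; the largest is R.

Dominant species at T: R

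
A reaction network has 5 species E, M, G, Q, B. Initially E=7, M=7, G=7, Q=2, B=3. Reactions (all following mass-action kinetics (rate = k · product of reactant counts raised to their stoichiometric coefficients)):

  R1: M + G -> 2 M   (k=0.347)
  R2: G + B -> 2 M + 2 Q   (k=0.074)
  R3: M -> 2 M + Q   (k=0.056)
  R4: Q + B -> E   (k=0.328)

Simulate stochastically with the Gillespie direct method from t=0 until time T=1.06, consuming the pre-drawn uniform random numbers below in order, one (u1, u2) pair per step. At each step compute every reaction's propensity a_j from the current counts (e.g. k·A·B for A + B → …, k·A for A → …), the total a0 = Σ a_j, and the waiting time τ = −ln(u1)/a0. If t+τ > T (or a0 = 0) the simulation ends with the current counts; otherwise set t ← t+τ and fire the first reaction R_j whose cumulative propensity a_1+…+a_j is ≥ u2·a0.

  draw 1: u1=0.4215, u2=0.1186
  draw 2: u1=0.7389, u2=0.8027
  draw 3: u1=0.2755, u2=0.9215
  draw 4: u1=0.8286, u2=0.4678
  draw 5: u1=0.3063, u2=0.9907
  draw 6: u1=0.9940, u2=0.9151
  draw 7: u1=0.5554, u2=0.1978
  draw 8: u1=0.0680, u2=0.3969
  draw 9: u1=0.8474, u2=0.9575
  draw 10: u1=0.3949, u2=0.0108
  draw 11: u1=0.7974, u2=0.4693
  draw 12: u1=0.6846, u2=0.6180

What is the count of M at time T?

t=0.000: E=7 M=7 G=7 Q=2 B=3
Draw 1: a1=17.003, a2=1.554, a3=0.392, a4=1.968, a0=20.917; τ=−ln(0.4215)/20.917=0.041 → t=0.041; u2·a0=0.1186·20.917=2.481 ≤ a1=17.003 → R1 fires; E=7 M=8 G=6 Q=2 B=3
Draw 2: a1=16.656, a2=1.332, a3=0.448, a4=1.968, a0=20.404; τ=−ln(0.7389)/20.404=0.015 → t=0.056; u2·a0=0.8027·20.404=16.378 ≤ a1=16.656 → R1 fires; E=7 M=9 G=5 Q=2 B=3
Draw 3: a1=15.615, a2=1.110, a3=0.504, a4=1.968, a0=19.197; τ=−ln(0.2755)/19.197=0.067 → t=0.123; u2·a0=0.9215·19.197=17.690; a1+…+a3=17.229 < 17.690 ≤ a1+…+a4=19.197 → R4 fires; E=8 M=9 G=5 Q=1 B=2
Draw 4: a1=15.615, a2=0.740, a3=0.504, a4=0.656, a0=17.515; τ=−ln(0.8286)/17.515=0.011 → t=0.134; u2·a0=0.4678·17.515=8.194 ≤ a1=15.615 → R1 fires; E=8 M=10 G=4 Q=1 B=2
Draw 5: a1=13.880, a2=0.592, a3=0.560, a4=0.656, a0=15.688; τ=−ln(0.3063)/15.688=0.075 → t=0.209; u2·a0=0.9907·15.688=15.542; a1+…+a3=15.032 < 15.542 ≤ a1+…+a4=15.688 → R4 fires; E=9 M=10 G=4 Q=0 B=1
Draw 6: a1=13.880, a2=0.296, a3=0.560, a4=0.000, a0=14.736; τ=−ln(0.9940)/14.736=0.000 → t=0.210; u2·a0=0.9151·14.736=13.485 ≤ a1=13.880 → R1 fires; E=9 M=11 G=3 Q=0 B=1
Draw 7: a1=11.451, a2=0.222, a3=0.616, a4=0.000, a0=12.289; τ=−ln(0.5554)/12.289=0.048 → t=0.258; u2·a0=0.1978·12.289=2.431 ≤ a1=11.451 → R1 fires; E=9 M=12 G=2 Q=0 B=1
Draw 8: a1=8.328, a2=0.148, a3=0.672, a4=0.000, a0=9.148; τ=−ln(0.0680)/9.148=0.294 → t=0.552; u2·a0=0.3969·9.148=3.631 ≤ a1=8.328 → R1 fires; E=9 M=13 G=1 Q=0 B=1
Draw 9: a1=4.511, a2=0.074, a3=0.728, a4=0.000, a0=5.313; τ=−ln(0.8474)/5.313=0.031 → t=0.583; u2·a0=0.9575·5.313=5.087; a1+a2=4.585 < 5.087 ≤ a1+…+a3=5.313 → R3 fires; E=9 M=14 G=1 Q=1 B=1
Draw 10: a1=4.858, a2=0.074, a3=0.784, a4=0.328, a0=6.044; τ=−ln(0.3949)/6.044=0.154 → t=0.736; u2·a0=0.0108·6.044=0.065 ≤ a1=4.858 → R1 fires; E=9 M=15 G=0 Q=1 B=1
Draw 11: a1=0.000, a2=0.000, a3=0.840, a4=0.328, a0=1.168; τ=−ln(0.7974)/1.168=0.194 → t=0.930; u2·a0=0.4693·1.168=0.548; a1+a2=0.000 < 0.548 ≤ a1+…+a3=0.840 → R3 fires; E=9 M=16 G=0 Q=2 B=1
Draw 12: a1=0.000, a2=0.000, a3=0.896, a4=0.656, a0=1.552; τ=−ln(0.6846)/1.552=0.244 → t=1.174 > T=1.06: stop.
Read off M at T=1.06: 16

M at T = 16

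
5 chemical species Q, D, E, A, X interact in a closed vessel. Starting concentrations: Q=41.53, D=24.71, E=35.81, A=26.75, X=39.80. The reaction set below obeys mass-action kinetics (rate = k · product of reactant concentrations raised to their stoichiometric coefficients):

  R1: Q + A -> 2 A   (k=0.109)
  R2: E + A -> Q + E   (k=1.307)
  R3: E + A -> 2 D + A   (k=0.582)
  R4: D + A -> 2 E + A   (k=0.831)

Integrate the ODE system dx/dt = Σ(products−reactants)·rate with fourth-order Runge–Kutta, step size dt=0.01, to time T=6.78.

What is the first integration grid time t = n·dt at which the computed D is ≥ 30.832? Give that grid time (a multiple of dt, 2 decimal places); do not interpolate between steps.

RK4 with dt=0.01: 678 steps to T=6.78. Trajectory (selected grid times):
t=0.00: Q=41.53 D=24.71 E=35.81 A=26.75 X=39.80
t=0.01: Q=51.23 D=29.46 E=40.73 A=17.05 X=39.80
t=0.02: Q=57.91 D=32.65 E=44.34 A=10.37 X=39.80
t=0.75: Q=68.28 D=37.53 E=50.17 A=0.00 X=39.80
t=1.51: Q=68.28 D=37.53 E=50.17 A=0.00 X=39.80
t=2.26: Q=68.28 D=37.53 E=50.17 A=0.00 X=39.80
t=3.01: Q=68.28 D=37.53 E=50.17 A=0.00 X=39.80
t=3.77: Q=68.28 D=37.53 E=50.17 A=0.00 X=39.80
t=4.52: Q=68.28 D=37.53 E=50.17 A=0.00 X=39.80
t=5.27: Q=68.28 D=37.53 E=50.17 A=0.00 X=39.80
t=6.03: Q=68.28 D=37.53 E=50.17 A=0.00 X=39.80
t=6.78: Q=68.28 D=37.53 E=50.17 A=0.00 X=39.80
D(0.01)=29.459 < 30.832 but D(0.02)=32.648 ≥ 30.832, so the first grid time is t=0.02.

Threshold first reached at t = 0.02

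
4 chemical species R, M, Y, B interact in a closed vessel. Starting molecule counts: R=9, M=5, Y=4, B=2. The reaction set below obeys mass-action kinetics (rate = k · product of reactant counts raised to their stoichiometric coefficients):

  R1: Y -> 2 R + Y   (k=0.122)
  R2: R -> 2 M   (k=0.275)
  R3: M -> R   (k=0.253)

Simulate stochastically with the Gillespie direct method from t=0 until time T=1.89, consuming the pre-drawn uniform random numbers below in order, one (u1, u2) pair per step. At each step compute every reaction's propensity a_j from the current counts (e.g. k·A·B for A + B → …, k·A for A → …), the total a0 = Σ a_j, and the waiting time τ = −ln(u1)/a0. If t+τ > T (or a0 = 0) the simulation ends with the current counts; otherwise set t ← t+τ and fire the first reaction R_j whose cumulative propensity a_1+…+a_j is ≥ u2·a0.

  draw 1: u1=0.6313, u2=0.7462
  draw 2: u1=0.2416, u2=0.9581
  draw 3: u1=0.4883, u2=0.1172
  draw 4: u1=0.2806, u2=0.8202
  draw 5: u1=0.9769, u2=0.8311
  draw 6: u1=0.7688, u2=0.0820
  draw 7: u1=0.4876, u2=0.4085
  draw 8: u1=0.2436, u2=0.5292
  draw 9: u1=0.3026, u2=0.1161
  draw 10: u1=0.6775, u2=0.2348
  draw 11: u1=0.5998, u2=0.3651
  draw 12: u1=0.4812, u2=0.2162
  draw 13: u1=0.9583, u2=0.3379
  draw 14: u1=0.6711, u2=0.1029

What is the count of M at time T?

t=0.000: R=9 M=5 Y=4 B=2
Draw 1: a1=0.488, a2=2.475, a3=1.265, a0=4.228; τ=−ln(0.6313)/4.228=0.109 → t=0.109; u2·a0=0.7462·4.228=3.155; a1+a2=2.963 < 3.155 ≤ a1+…+a3=4.228 → R3 fires; R=10 M=4 Y=4 B=2
Draw 2: a1=0.488, a2=2.750, a3=1.012, a0=4.250; τ=−ln(0.2416)/4.250=0.334 → t=0.443; u2·a0=0.9581·4.250=4.072; a1+a2=3.238 < 4.072 ≤ a1+…+a3=4.250 → R3 fires; R=11 M=3 Y=4 B=2
Draw 3: a1=0.488, a2=3.025, a3=0.759, a0=4.272; τ=−ln(0.4883)/4.272=0.168 → t=0.611; u2·a0=0.1172·4.272=0.501; a1=0.488 < 0.501 ≤ a1+a2=3.513 → R2 fires; R=10 M=5 Y=4 B=2
Draw 4: a1=0.488, a2=2.750, a3=1.265, a0=4.503; τ=−ln(0.2806)/4.503=0.282 → t=0.893; u2·a0=0.8202·4.503=3.693; a1+a2=3.238 < 3.693 ≤ a1+…+a3=4.503 → R3 fires; R=11 M=4 Y=4 B=2
Draw 5: a1=0.488, a2=3.025, a3=1.012, a0=4.525; τ=−ln(0.9769)/4.525=0.005 → t=0.898; u2·a0=0.8311·4.525=3.761; a1+a2=3.513 < 3.761 ≤ a1+…+a3=4.525 → R3 fires; R=12 M=3 Y=4 B=2
Draw 6: a1=0.488, a2=3.300, a3=0.759, a0=4.547; τ=−ln(0.7688)/4.547=0.058 → t=0.956; u2·a0=0.0820·4.547=0.373 ≤ a1=0.488 → R1 fires; R=14 M=3 Y=4 B=2
Draw 7: a1=0.488, a2=3.850, a3=0.759, a0=5.097; τ=−ln(0.4876)/5.097=0.141 → t=1.097; u2·a0=0.4085·5.097=2.082; a1=0.488 < 2.082 ≤ a1+a2=4.338 → R2 fires; R=13 M=5 Y=4 B=2
Draw 8: a1=0.488, a2=3.575, a3=1.265, a0=5.328; τ=−ln(0.2436)/5.328=0.265 → t=1.362; u2·a0=0.5292·5.328=2.820; a1=0.488 < 2.820 ≤ a1+a2=4.063 → R2 fires; R=12 M=7 Y=4 B=2
Draw 9: a1=0.488, a2=3.300, a3=1.771, a0=5.559; τ=−ln(0.3026)/5.559=0.215 → t=1.577; u2·a0=0.1161·5.559=0.645; a1=0.488 < 0.645 ≤ a1+a2=3.788 → R2 fires; R=11 M=9 Y=4 B=2
Draw 10: a1=0.488, a2=3.025, a3=2.277, a0=5.790; τ=−ln(0.6775)/5.790=0.067 → t=1.644; u2·a0=0.2348·5.790=1.359; a1=0.488 < 1.359 ≤ a1+a2=3.513 → R2 fires; R=10 M=11 Y=4 B=2
Draw 11: a1=0.488, a2=2.750, a3=2.783, a0=6.021; τ=−ln(0.5998)/6.021=0.085 → t=1.729; u2·a0=0.3651·6.021=2.198; a1=0.488 < 2.198 ≤ a1+a2=3.238 → R2 fires; R=9 M=13 Y=4 B=2
Draw 12: a1=0.488, a2=2.475, a3=3.289, a0=6.252; τ=−ln(0.4812)/6.252=0.117 → t=1.846; u2·a0=0.2162·6.252=1.352; a1=0.488 < 1.352 ≤ a1+a2=2.963 → R2 fires; R=8 M=15 Y=4 B=2
Draw 13: a1=0.488, a2=2.200, a3=3.795, a0=6.483; τ=−ln(0.9583)/6.483=0.007 → t=1.853; u2·a0=0.3379·6.483=2.191; a1=0.488 < 2.191 ≤ a1+a2=2.688 → R2 fires; R=7 M=17 Y=4 B=2
Draw 14: a1=0.488, a2=1.925, a3=4.301, a0=6.714; τ=−ln(0.6711)/6.714=0.059 → t=1.912 > T=1.89: stop.
Read off M at T=1.89: 17

M at T = 17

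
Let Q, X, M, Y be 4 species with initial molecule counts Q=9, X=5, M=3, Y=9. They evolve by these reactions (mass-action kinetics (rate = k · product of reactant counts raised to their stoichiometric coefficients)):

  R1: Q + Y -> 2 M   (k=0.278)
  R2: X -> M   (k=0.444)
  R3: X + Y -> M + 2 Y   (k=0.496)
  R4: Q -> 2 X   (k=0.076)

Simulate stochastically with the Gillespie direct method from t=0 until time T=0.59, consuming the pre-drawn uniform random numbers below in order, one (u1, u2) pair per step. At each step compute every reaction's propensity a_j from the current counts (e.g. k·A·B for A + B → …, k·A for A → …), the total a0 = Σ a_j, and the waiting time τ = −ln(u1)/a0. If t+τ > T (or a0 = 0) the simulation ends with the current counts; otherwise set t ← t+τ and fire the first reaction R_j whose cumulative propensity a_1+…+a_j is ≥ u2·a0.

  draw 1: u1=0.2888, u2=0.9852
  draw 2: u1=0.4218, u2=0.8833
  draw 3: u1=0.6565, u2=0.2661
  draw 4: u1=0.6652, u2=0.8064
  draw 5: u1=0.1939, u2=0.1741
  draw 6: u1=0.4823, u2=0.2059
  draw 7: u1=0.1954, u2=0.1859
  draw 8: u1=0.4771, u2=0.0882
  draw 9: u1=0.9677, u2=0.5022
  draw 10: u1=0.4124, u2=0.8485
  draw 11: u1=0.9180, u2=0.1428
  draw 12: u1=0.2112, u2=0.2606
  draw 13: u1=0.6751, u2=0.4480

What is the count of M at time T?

M at T = 22

t=0.000: Q=9 X=5 M=3 Y=9
Draw 1: a1=22.518, a2=2.220, a3=22.320, a4=0.684, a0=47.742; τ=−ln(0.2888)/47.742=0.026 → t=0.026; u2·a0=0.9852·47.742=47.035; a1+a2=24.738 < 47.035 ≤ a1+…+a3=47.058 → R3 fires; Q=9 X=4 M=4 Y=10
Draw 2: a1=25.020, a2=1.776, a3=19.840, a4=0.684, a0=47.320; τ=−ln(0.4218)/47.320=0.018 → t=0.044; u2·a0=0.8833·47.320=41.798; a1+a2=26.796 < 41.798 ≤ a1+…+a3=46.636 → R3 fires; Q=9 X=3 M=5 Y=11
Draw 3: a1=27.522, a2=1.332, a3=16.368, a4=0.684, a0=45.906; τ=−ln(0.6565)/45.906=0.009 → t=0.053; u2·a0=0.2661·45.906=12.216 ≤ a1=27.522 → R1 fires; Q=8 X=3 M=7 Y=10
Draw 4: a1=22.240, a2=1.332, a3=14.880, a4=0.608, a0=39.060; τ=−ln(0.6652)/39.060=0.010 → t=0.064; u2·a0=0.8064·39.060=31.498; a1+a2=23.572 < 31.498 ≤ a1+…+a3=38.452 → R3 fires; Q=8 X=2 M=8 Y=11
Draw 5: a1=24.464, a2=0.888, a3=10.912, a4=0.608, a0=36.872; τ=−ln(0.1939)/36.872=0.044 → t=0.108; u2·a0=0.1741·36.872=6.419 ≤ a1=24.464 → R1 fires; Q=7 X=2 M=10 Y=10
Draw 6: a1=19.460, a2=0.888, a3=9.920, a4=0.532, a0=30.800; τ=−ln(0.4823)/30.800=0.024 → t=0.132; u2·a0=0.2059·30.800=6.342 ≤ a1=19.460 → R1 fires; Q=6 X=2 M=12 Y=9
Draw 7: a1=15.012, a2=0.888, a3=8.928, a4=0.456, a0=25.284; τ=−ln(0.1954)/25.284=0.065 → t=0.197; u2·a0=0.1859·25.284=4.700 ≤ a1=15.012 → R1 fires; Q=5 X=2 M=14 Y=8
Draw 8: a1=11.120, a2=0.888, a3=7.936, a4=0.380, a0=20.324; τ=−ln(0.4771)/20.324=0.036 → t=0.233; u2·a0=0.0882·20.324=1.793 ≤ a1=11.120 → R1 fires; Q=4 X=2 M=16 Y=7
Draw 9: a1=7.784, a2=0.888, a3=6.944, a4=0.304, a0=15.920; τ=−ln(0.9677)/15.920=0.002 → t=0.235; u2·a0=0.5022·15.920=7.995; a1=7.784 < 7.995 ≤ a1+a2=8.672 → R2 fires; Q=4 X=1 M=17 Y=7
Draw 10: a1=7.784, a2=0.444, a3=3.472, a4=0.304, a0=12.004; τ=−ln(0.4124)/12.004=0.074 → t=0.309; u2·a0=0.8485·12.004=10.185; a1+a2=8.228 < 10.185 ≤ a1+…+a3=11.700 → R3 fires; Q=4 X=0 M=18 Y=8
Draw 11: a1=8.896, a2=0.000, a3=0.000, a4=0.304, a0=9.200; τ=−ln(0.9180)/9.200=0.009 → t=0.318; u2·a0=0.1428·9.200=1.314 ≤ a1=8.896 → R1 fires; Q=3 X=0 M=20 Y=7
Draw 12: a1=5.838, a2=0.000, a3=0.000, a4=0.228, a0=6.066; τ=−ln(0.2112)/6.066=0.256 → t=0.575; u2·a0=0.2606·6.066=1.581 ≤ a1=5.838 → R1 fires; Q=2 X=0 M=22 Y=6
Draw 13: a1=3.336, a2=0.000, a3=0.000, a4=0.152, a0=3.488; τ=−ln(0.6751)/3.488=0.113 → t=0.687 > T=0.59: stop.
Read off M at T=0.59: 22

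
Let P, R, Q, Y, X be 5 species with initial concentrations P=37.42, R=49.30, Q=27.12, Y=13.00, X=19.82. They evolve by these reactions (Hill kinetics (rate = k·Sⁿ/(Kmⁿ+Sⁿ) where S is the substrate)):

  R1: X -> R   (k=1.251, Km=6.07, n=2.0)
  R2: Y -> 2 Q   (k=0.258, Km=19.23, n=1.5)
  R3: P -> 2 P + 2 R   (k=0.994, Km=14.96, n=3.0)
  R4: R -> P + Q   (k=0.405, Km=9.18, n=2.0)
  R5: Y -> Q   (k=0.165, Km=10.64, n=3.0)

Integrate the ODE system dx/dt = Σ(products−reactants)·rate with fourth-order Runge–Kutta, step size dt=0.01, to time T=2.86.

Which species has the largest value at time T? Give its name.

RK4 with dt=0.01: 286 steps to T=2.86. Trajectory (selected grid times):
t=0.00: P=37.42 R=49.30 Q=27.12 Y=13.00 X=19.82
t=0.32: P=37.84 R=50.14 Q=27.34 Y=12.94 X=19.45
t=0.64: P=38.27 R=50.98 Q=27.56 Y=12.87 X=19.09
t=0.95: P=38.68 R=51.79 Q=27.77 Y=12.81 X=18.74
t=1.27: P=39.11 R=52.63 Q=27.98 Y=12.75 X=18.38
t=1.59: P=39.54 R=53.46 Q=28.20 Y=12.69 X=18.02
t=1.91: P=39.96 R=54.30 Q=28.42 Y=12.63 X=17.66
t=2.22: P=40.38 R=55.11 Q=28.63 Y=12.57 X=17.31
t=2.54: P=40.81 R=55.95 Q=28.84 Y=12.51 X=16.96
t=2.86: P=41.24 R=56.78 Q=29.06 Y=12.44 X=16.60
At T=2.86: P=41.24 R=56.78 Q=29.06 Y=12.44 X=16.60; the largest is R.

Dominant species at T: R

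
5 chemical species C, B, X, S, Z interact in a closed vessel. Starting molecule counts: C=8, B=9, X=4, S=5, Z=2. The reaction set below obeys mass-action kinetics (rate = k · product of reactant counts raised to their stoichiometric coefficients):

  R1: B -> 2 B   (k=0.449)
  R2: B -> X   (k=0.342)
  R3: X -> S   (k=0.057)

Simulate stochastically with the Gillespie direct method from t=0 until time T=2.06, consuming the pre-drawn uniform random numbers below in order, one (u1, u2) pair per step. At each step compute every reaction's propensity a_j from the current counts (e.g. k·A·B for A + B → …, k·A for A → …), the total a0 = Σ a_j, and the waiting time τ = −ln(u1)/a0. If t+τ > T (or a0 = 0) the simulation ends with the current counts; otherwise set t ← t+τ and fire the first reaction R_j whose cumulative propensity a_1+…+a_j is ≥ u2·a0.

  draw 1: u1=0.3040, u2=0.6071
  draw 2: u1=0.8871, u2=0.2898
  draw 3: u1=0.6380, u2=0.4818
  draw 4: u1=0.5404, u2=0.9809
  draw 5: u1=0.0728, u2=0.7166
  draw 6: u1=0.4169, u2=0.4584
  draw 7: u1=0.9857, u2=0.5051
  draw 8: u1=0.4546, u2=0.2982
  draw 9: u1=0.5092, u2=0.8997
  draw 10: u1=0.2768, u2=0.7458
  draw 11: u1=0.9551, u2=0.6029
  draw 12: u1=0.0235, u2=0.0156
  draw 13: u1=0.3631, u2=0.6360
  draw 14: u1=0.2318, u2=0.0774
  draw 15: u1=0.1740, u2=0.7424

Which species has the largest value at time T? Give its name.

t=0.000: C=8 B=9 X=4 S=5 Z=2
Draw 1: a1=4.041, a2=3.078, a3=0.228, a0=7.347; τ=−ln(0.3040)/7.347=0.162 → t=0.162; u2·a0=0.6071·7.347=4.460; a1=4.041 < 4.460 ≤ a1+a2=7.119 → R2 fires; C=8 B=8 X=5 S=5 Z=2
Draw 2: a1=3.592, a2=2.736, a3=0.285, a0=6.613; τ=−ln(0.8871)/6.613=0.018 → t=0.180; u2·a0=0.2898·6.613=1.916 ≤ a1=3.592 → R1 fires; C=8 B=9 X=5 S=5 Z=2
Draw 3: a1=4.041, a2=3.078, a3=0.285, a0=7.404; τ=−ln(0.6380)/7.404=0.061 → t=0.241; u2·a0=0.4818·7.404=3.567 ≤ a1=4.041 → R1 fires; C=8 B=10 X=5 S=5 Z=2
Draw 4: a1=4.490, a2=3.420, a3=0.285, a0=8.195; τ=−ln(0.5404)/8.195=0.075 → t=0.316; u2·a0=0.9809·8.195=8.038; a1+a2=7.910 < 8.038 ≤ a1+…+a3=8.195 → R3 fires; C=8 B=10 X=4 S=6 Z=2
Draw 5: a1=4.490, a2=3.420, a3=0.228, a0=8.138; τ=−ln(0.0728)/8.138=0.322 → t=0.638; u2·a0=0.7166·8.138=5.832; a1=4.490 < 5.832 ≤ a1+a2=7.910 → R2 fires; C=8 B=9 X=5 S=6 Z=2
Draw 6: a1=4.041, a2=3.078, a3=0.285, a0=7.404; τ=−ln(0.4169)/7.404=0.118 → t=0.756; u2·a0=0.4584·7.404=3.394 ≤ a1=4.041 → R1 fires; C=8 B=10 X=5 S=6 Z=2
Draw 7: a1=4.490, a2=3.420, a3=0.285, a0=8.195; τ=−ln(0.9857)/8.195=0.002 → t=0.758; u2·a0=0.5051·8.195=4.139 ≤ a1=4.490 → R1 fires; C=8 B=11 X=5 S=6 Z=2
Draw 8: a1=4.939, a2=3.762, a3=0.285, a0=8.986; τ=−ln(0.4546)/8.986=0.088 → t=0.846; u2·a0=0.2982·8.986=2.680 ≤ a1=4.939 → R1 fires; C=8 B=12 X=5 S=6 Z=2
Draw 9: a1=5.388, a2=4.104, a3=0.285, a0=9.777; τ=−ln(0.5092)/9.777=0.069 → t=0.915; u2·a0=0.8997·9.777=8.796; a1=5.388 < 8.796 ≤ a1+a2=9.492 → R2 fires; C=8 B=11 X=6 S=6 Z=2
Draw 10: a1=4.939, a2=3.762, a3=0.342, a0=9.043; τ=−ln(0.2768)/9.043=0.142 → t=1.057; u2·a0=0.7458·9.043=6.744; a1=4.939 < 6.744 ≤ a1+a2=8.701 → R2 fires; C=8 B=10 X=7 S=6 Z=2
Draw 11: a1=4.490, a2=3.420, a3=0.399, a0=8.309; τ=−ln(0.9551)/8.309=0.006 → t=1.062; u2·a0=0.6029·8.309=5.009; a1=4.490 < 5.009 ≤ a1+a2=7.910 → R2 fires; C=8 B=9 X=8 S=6 Z=2
Draw 12: a1=4.041, a2=3.078, a3=0.456, a0=7.575; τ=−ln(0.0235)/7.575=0.495 → t=1.557; u2·a0=0.0156·7.575=0.118 ≤ a1=4.041 → R1 fires; C=8 B=10 X=8 S=6 Z=2
Draw 13: a1=4.490, a2=3.420, a3=0.456, a0=8.366; τ=−ln(0.3631)/8.366=0.121 → t=1.678; u2·a0=0.6360·8.366=5.321; a1=4.490 < 5.321 ≤ a1+a2=7.910 → R2 fires; C=8 B=9 X=9 S=6 Z=2
Draw 14: a1=4.041, a2=3.078, a3=0.513, a0=7.632; τ=−ln(0.2318)/7.632=0.192 → t=1.870; u2·a0=0.0774·7.632=0.591 ≤ a1=4.041 → R1 fires; C=8 B=10 X=9 S=6 Z=2
Draw 15: a1=4.490, a2=3.420, a3=0.513, a0=8.423; τ=−ln(0.1740)/8.423=0.208 → t=2.078 > T=2.06: stop.
At T=2.06: C=8 B=10 X=9 S=6 Z=2; the largest is B.

Dominant species at T: B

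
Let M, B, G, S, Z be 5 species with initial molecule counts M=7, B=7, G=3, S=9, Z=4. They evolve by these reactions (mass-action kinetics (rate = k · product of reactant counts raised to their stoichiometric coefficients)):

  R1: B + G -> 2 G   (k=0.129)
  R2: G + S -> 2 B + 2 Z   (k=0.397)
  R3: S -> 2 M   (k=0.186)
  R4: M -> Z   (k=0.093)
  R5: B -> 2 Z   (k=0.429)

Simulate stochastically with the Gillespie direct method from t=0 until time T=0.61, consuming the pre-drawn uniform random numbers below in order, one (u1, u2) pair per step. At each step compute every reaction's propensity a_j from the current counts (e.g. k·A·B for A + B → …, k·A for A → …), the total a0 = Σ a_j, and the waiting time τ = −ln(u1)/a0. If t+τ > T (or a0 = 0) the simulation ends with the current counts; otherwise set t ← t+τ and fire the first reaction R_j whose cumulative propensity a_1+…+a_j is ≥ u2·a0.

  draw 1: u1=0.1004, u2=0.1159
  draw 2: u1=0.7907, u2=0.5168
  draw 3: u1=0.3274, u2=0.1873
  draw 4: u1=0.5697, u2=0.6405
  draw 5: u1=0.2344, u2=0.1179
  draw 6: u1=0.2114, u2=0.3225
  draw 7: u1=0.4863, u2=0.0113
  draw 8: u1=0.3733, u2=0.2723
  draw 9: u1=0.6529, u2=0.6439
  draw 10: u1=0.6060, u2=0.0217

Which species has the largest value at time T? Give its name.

Dominant species at T: Z

t=0.000: M=7 B=7 G=3 S=9 Z=4
Draw 1: a1=2.709, a2=10.719, a3=1.674, a4=0.651, a5=3.003, a0=18.756; τ=−ln(0.1004)/18.756=0.123 → t=0.123; u2·a0=0.1159·18.756=2.174 ≤ a1=2.709 → R1 fires; M=7 B=6 G=4 S=9 Z=4
Draw 2: a1=3.096, a2=14.292, a3=1.674, a4=0.651, a5=2.574, a0=22.287; τ=−ln(0.7907)/22.287=0.011 → t=0.133; u2·a0=0.5168·22.287=11.518; a1=3.096 < 11.518 ≤ a1+a2=17.388 → R2 fires; M=7 B=8 G=3 S=8 Z=6
Draw 3: a1=3.096, a2=9.528, a3=1.488, a4=0.651, a5=3.432, a0=18.195; τ=−ln(0.3274)/18.195=0.061 → t=0.194; u2·a0=0.1873·18.195=3.408; a1=3.096 < 3.408 ≤ a1+a2=12.624 → R2 fires; M=7 B=10 G=2 S=7 Z=8
Draw 4: a1=2.580, a2=5.558, a3=1.302, a4=0.651, a5=4.290, a0=14.381; τ=−ln(0.5697)/14.381=0.039 → t=0.234; u2·a0=0.6405·14.381=9.211; a1+a2=8.138 < 9.211 ≤ a1+…+a3=9.440 → R3 fires; M=9 B=10 G=2 S=6 Z=8
Draw 5: a1=2.580, a2=4.764, a3=1.116, a4=0.837, a5=4.290, a0=13.587; τ=−ln(0.2344)/13.587=0.107 → t=0.340; u2·a0=0.1179·13.587=1.602 ≤ a1=2.580 → R1 fires; M=9 B=9 G=3 S=6 Z=8
Draw 6: a1=3.483, a2=7.146, a3=1.116, a4=0.837, a5=3.861, a0=16.443; τ=−ln(0.2114)/16.443=0.095 → t=0.435; u2·a0=0.3225·16.443=5.303; a1=3.483 < 5.303 ≤ a1+a2=10.629 → R2 fires; M=9 B=11 G=2 S=5 Z=10
Draw 7: a1=2.838, a2=3.970, a3=0.930, a4=0.837, a5=4.719, a0=13.294; τ=−ln(0.4863)/13.294=0.054 → t=0.489; u2·a0=0.0113·13.294=0.150 ≤ a1=2.838 → R1 fires; M=9 B=10 G=3 S=5 Z=10
Draw 8: a1=3.870, a2=5.955, a3=0.930, a4=0.837, a5=4.290, a0=15.882; τ=−ln(0.3733)/15.882=0.062 → t=0.551; u2·a0=0.2723·15.882=4.325; a1=3.870 < 4.325 ≤ a1+a2=9.825 → R2 fires; M=9 B=12 G=2 S=4 Z=12
Draw 9: a1=3.096, a2=3.176, a3=0.744, a4=0.837, a5=5.148, a0=13.001; τ=−ln(0.6529)/13.001=0.033 → t=0.584; u2·a0=0.6439·13.001=8.371; a1+…+a4=7.853 < 8.371 ≤ a1+…+a5=13.001 → R5 fires; M=9 B=11 G=2 S=4 Z=14
Draw 10: a1=2.838, a2=3.176, a3=0.744, a4=0.837, a5=4.719, a0=12.314; τ=−ln(0.6060)/12.314=0.041 → t=0.625 > T=0.61: stop.
At T=0.61: M=9 B=11 G=2 S=4 Z=14; the largest is Z.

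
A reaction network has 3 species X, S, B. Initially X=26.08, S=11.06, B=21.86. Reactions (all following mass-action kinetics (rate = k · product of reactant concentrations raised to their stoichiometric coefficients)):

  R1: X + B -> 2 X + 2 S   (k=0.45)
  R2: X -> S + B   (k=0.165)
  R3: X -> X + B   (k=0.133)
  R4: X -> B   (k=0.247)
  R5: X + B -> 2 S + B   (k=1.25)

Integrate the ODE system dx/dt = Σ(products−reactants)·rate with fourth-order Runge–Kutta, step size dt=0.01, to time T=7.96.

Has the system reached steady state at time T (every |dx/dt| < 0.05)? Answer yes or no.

Steady state at T: yes

RK4 with dt=0.01: 796 steps to T=7.96. Trajectory (selected grid times):
t=0.00: X=26.08 S=11.06 B=21.86
t=0.88: X=0.01 S=118.36 B=8.90
t=1.77: X=0.00 S=118.42 B=8.90
t=2.65: X=0.00 S=118.42 B=8.90
t=3.54: X=0.00 S=118.42 B=8.90
t=4.42: X=0.00 S=118.42 B=8.90
t=5.31: X=0.00 S=118.42 B=8.90
t=6.19: X=0.00 S=118.42 B=8.90
t=7.08: X=0.00 S=118.42 B=8.90
t=7.96: X=0.00 S=118.42 B=8.90
Rates at T: R1=0.0000, R2=0.0000, R3=0.0000, R4=0.0000, R5=0.0000
dx/dt at T (Σ net stoichiometry × rate): X=-0.0000, S=+0.0000, B=-0.0000
Largest |dx/dt| is |+0.0000| (S) < 0.05 → steady.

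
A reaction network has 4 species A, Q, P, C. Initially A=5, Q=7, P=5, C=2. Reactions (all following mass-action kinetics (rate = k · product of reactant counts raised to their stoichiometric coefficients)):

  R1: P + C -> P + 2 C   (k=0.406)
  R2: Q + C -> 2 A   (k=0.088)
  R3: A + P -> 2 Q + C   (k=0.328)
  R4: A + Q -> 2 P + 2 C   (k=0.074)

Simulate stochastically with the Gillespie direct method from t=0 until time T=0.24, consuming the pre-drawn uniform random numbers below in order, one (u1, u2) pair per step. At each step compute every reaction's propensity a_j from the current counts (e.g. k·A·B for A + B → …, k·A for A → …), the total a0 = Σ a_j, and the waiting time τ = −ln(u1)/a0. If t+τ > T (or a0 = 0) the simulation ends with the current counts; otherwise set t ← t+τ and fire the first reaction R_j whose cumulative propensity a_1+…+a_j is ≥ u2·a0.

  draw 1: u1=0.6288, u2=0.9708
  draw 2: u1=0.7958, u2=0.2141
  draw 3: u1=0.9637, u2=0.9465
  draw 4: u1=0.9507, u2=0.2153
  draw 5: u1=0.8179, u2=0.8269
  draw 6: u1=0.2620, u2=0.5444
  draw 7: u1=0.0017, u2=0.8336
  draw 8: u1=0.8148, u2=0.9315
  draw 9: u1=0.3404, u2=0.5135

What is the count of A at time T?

t=0.000: A=5 Q=7 P=5 C=2
Draw 1: a1=4.060, a2=1.232, a3=8.200, a4=2.590, a0=16.082; τ=−ln(0.6288)/16.082=0.029 → t=0.029; u2·a0=0.9708·16.082=15.612; a1+…+a3=13.492 < 15.612 ≤ a1+…+a4=16.082 → R4 fires; A=4 Q=6 P=7 C=4
Draw 2: a1=11.368, a2=2.112, a3=9.184, a4=1.776, a0=24.440; τ=−ln(0.7958)/24.440=0.009 → t=0.038; u2·a0=0.2141·24.440=5.233 ≤ a1=11.368 → R1 fires; A=4 Q=6 P=7 C=5
Draw 3: a1=14.210, a2=2.640, a3=9.184, a4=1.776, a0=27.810; τ=−ln(0.9637)/27.810=0.001 → t=0.040; u2·a0=0.9465·27.810=26.322; a1+…+a3=26.034 < 26.322 ≤ a1+…+a4=27.810 → R4 fires; A=3 Q=5 P=9 C=7
Draw 4: a1=25.578, a2=3.080, a3=8.856, a4=1.110, a0=38.624; τ=−ln(0.9507)/38.624=0.001 → t=0.041; u2·a0=0.2153·38.624=8.316 ≤ a1=25.578 → R1 fires; A=3 Q=5 P=9 C=8
Draw 5: a1=29.232, a2=3.520, a3=8.856, a4=1.110, a0=42.718; τ=−ln(0.8179)/42.718=0.005 → t=0.046; u2·a0=0.8269·42.718=35.324; a1+a2=32.752 < 35.324 ≤ a1+…+a3=41.608 → R3 fires; A=2 Q=7 P=8 C=9
Draw 6: a1=29.232, a2=5.544, a3=5.248, a4=1.036, a0=41.060; τ=−ln(0.2620)/41.060=0.033 → t=0.078; u2·a0=0.5444·41.060=22.353 ≤ a1=29.232 → R1 fires; A=2 Q=7 P=8 C=10
Draw 7: a1=32.480, a2=6.160, a3=5.248, a4=1.036, a0=44.924; τ=−ln(0.0017)/44.924=0.142 → t=0.220; u2·a0=0.8336·44.924=37.449; a1=32.480 < 37.449 ≤ a1+a2=38.640 → R2 fires; A=4 Q=6 P=8 C=9
Draw 8: a1=29.232, a2=4.752, a3=10.496, a4=1.776, a0=46.256; τ=−ln(0.8148)/46.256=0.004 → t=0.225; u2·a0=0.9315·46.256=43.087; a1+a2=33.984 < 43.087 ≤ a1+…+a3=44.480 → R3 fires; A=3 Q=8 P=7 C=10
Draw 9: a1=28.420, a2=7.040, a3=6.888, a4=1.776, a0=44.124; τ=−ln(0.3404)/44.124=0.024 → t=0.249 > T=0.24: stop.
Read off A at T=0.24: 3

A at T = 3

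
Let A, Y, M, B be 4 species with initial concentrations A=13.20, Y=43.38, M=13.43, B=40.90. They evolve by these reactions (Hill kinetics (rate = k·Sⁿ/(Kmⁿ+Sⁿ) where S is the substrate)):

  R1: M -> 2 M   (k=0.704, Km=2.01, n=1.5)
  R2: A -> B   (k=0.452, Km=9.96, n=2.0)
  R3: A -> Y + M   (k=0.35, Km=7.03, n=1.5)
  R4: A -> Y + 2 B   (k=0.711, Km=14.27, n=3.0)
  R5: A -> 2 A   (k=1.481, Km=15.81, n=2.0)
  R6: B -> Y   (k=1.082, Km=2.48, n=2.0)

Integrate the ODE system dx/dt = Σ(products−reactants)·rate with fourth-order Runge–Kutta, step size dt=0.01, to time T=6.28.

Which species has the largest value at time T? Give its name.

Dominant species at T: Y

RK4 with dt=0.01: 628 steps to T=6.28. Trajectory (selected grid times):
t=0.00: A=13.20 Y=43.38 M=13.43 B=40.90
t=0.70: A=13.03 Y=44.53 M=14.07 B=40.78
t=1.40: A=12.86 Y=45.67 M=14.72 B=40.65
t=2.09: A=12.69 Y=46.79 M=15.35 B=40.51
t=2.79: A=12.52 Y=47.92 M=15.99 B=40.36
t=3.49: A=12.36 Y=49.05 M=16.64 B=40.19
t=4.19: A=12.19 Y=50.16 M=17.28 B=40.02
t=4.88: A=12.03 Y=51.26 M=17.92 B=39.83
t=5.58: A=11.87 Y=52.37 M=18.56 B=39.63
t=6.28: A=11.71 Y=53.47 M=19.21 B=39.42
At T=6.28: A=11.71 Y=53.47 M=19.21 B=39.42; the largest is Y.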